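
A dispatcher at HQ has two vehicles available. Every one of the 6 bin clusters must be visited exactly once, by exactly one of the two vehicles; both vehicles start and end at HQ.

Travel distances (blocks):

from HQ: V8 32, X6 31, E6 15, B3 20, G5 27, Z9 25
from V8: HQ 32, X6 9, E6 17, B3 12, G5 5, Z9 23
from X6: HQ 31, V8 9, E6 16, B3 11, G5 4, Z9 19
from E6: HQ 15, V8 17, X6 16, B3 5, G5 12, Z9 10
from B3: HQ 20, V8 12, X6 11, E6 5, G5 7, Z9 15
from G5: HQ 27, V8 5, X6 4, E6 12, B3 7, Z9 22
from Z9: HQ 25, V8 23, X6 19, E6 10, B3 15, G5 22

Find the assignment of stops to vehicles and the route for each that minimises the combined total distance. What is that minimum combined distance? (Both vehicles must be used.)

Try each way of splitting the stops between the two vehicles (each non-empty) and, for each split, find the best tour for each vehicle:
  {V8} + {X6, E6, B3, G5, Z9}: 64 + 75 = 139
  {X6} + {V8, E6, B3, G5, Z9}: 62 + 80 = 142
  {V8, X6} + {E6, B3, G5, Z9}: 72 + 74 = 146
  {E6} + {V8, X6, B3, G5, Z9}: 30 + 85 = 115
  {V8, E6} + {X6, B3, G5, Z9}: 64 + 75 = 139
  {X6, E6} + {V8, B3, G5, Z9}: 62 + 80 = 142
  … (31 splits in total)
Best: vehicle 1 HQ → E6 → HQ = 30; vehicle 2 HQ → B3 → V8 → G5 → X6 → Z9 → HQ = 85; combined 115.

Minimum combined distance: 115 blocks.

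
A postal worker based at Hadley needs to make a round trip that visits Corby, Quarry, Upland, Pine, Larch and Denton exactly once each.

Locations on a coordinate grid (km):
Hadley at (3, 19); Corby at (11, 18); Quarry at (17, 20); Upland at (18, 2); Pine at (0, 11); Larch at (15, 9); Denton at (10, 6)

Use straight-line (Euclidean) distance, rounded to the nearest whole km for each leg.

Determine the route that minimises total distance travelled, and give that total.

With 6 stops there are 6!/2 = 360 distinct round trips (a route and its reverse cost the same).
Hadley → Corby → Quarry → Upland → Pine → Larch → Denton → Hadley: 8+6+18+20+15+6+15 = 88
Hadley → Corby → Quarry → Upland → Pine → Denton → Larch → Hadley: 8+6+18+20+11+6+16 = 85
Hadley → Corby → Quarry → Upland → Larch → Pine → Denton → Hadley: 8+6+18+8+15+11+15 = 81
Hadley → Corby → Quarry → Upland → Larch → Denton → Pine → Hadley: 8+6+18+8+6+11+9 = 66
Hadley → Corby → Quarry → Upland → Denton → Pine → Larch → Hadley: 8+6+18+9+11+15+16 = 83
Hadley → Corby → Quarry → Upland → Denton → Larch → Pine → Hadley: 8+6+18+9+6+15+9 = 71
Hadley → Corby → Quarry → Pine → Upland → Larch → Denton → Hadley: 8+6+19+20+8+6+15 = 82
Hadley → Corby → Quarry → Pine → Upland → Denton → Larch → Hadley: 8+6+19+20+9+6+16 = 84
… (352 more)
Hadley → Corby → Quarry → Larch → Upland → Denton → Pine → Hadley: 8+6+11+8+9+11+9 = 62  ← best
The minimum is 62.
One optimal route: Hadley → Corby → Quarry → Larch → Upland → Denton → Pine → Hadley (or its reverse).

Minimum total distance: 62 km.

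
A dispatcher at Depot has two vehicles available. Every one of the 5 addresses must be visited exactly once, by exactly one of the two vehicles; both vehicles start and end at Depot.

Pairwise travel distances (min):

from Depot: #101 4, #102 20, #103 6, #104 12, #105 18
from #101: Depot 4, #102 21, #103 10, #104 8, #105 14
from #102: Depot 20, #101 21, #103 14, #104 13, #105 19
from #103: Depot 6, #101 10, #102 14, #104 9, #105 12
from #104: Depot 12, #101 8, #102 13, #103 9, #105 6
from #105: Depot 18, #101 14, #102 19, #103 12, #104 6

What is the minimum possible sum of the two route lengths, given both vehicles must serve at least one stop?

Minimum combined distance: 65 min.

Try each way of splitting the stops between the two vehicles (each non-empty) and, for each split, find the best tour for each vehicle:
  {#101} + {#102, #103, #104, #105}: 8 + 57 = 65
  {#102} + {#101, #103, #104, #105}: 40 + 36 = 76
  {#101, #102} + {#103, #104, #105}: 45 + 36 = 81
  {#103} + {#101, #102, #104, #105}: 12 + 57 = 69
  {#101, #103} + {#102, #104, #105}: 20 + 57 = 77
  {#102, #103} + {#101, #104, #105}: 40 + 36 = 76
  … (15 splits in total)
Best: vehicle 1 Depot → #101 → Depot = 8; vehicle 2 Depot → #102 → #104 → #105 → #103 → Depot = 57; combined 65.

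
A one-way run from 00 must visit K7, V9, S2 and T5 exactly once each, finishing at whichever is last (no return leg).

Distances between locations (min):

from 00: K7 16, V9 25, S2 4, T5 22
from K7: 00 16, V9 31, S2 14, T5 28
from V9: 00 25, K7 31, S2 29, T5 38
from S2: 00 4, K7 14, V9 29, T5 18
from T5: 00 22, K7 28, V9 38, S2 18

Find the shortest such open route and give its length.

Shortest open route: 81 min.

There are 4! = 24 possible orderings.
00 → K7 → V9 → S2 → T5: 16+31+29+18 = 94
00 → K7 → V9 → T5 → S2: 16+31+38+18 = 103
00 → K7 → S2 → V9 → T5: 16+14+29+38 = 97
00 → K7 → S2 → T5 → V9: 16+14+18+38 = 86
00 → K7 → T5 → V9 → S2: 16+28+38+29 = 111
00 → K7 → T5 → S2 → V9: 16+28+18+29 = 91
00 → V9 → K7 → S2 → T5: 25+31+14+18 = 88
00 → V9 → K7 → T5 → S2: 25+31+28+18 = 102
00 → V9 → S2 → K7 → T5: 25+29+14+28 = 96
00 → V9 → S2 → T5 → K7: 25+29+18+28 = 100
00 → V9 → T5 → K7 → S2: 25+38+28+14 = 105
00 → V9 → T5 → S2 → K7: 25+38+18+14 = 95
00 → S2 → K7 → V9 → T5: 4+14+31+38 = 87
00 → S2 → K7 → T5 → V9: 4+14+28+38 = 84
… (10 more)
00 → S2 → T5 → K7 → V9: 4+18+28+31 = 81  ← best
The minimum is 81.
One shortest path: 00 → S2 → T5 → K7 → V9.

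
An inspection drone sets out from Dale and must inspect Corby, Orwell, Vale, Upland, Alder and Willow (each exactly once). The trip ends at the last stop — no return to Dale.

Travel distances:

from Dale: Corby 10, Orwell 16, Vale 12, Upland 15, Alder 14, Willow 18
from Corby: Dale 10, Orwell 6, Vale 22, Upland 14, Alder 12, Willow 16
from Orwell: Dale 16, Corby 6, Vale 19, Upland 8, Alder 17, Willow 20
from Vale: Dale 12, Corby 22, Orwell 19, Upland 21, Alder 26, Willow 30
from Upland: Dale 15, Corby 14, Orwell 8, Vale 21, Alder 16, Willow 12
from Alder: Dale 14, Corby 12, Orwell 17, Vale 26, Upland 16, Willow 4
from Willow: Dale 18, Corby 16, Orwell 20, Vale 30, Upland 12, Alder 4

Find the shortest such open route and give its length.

There are 6! = 720 possible orderings.
Dale → Corby → Orwell → Vale → Upland → Alder → Willow: 10+6+19+21+16+4 = 76
Dale → Corby → Orwell → Vale → Upland → Willow → Alder: 10+6+19+21+12+4 = 72
Dale → Corby → Orwell → Vale → Alder → Upland → Willow: 10+6+19+26+16+12 = 89
Dale → Corby → Orwell → Vale → Alder → Willow → Upland: 10+6+19+26+4+12 = 77
Dale → Corby → Orwell → Vale → Willow → Upland → Alder: 10+6+19+30+12+16 = 93
Dale → Corby → Orwell → Vale → Willow → Alder → Upland: 10+6+19+30+4+16 = 85
Dale → Corby → Orwell → Upland → Vale → Alder → Willow: 10+6+8+21+26+4 = 75
Dale → Corby → Orwell → Upland → Vale → Willow → Alder: 10+6+8+21+30+4 = 79
… (712 more)
Dale → Vale → Upland → Orwell → Corby → Alder → Willow: 12+21+8+6+12+4 = 63  ← best
The minimum is 63.
One shortest path: Dale → Vale → Upland → Orwell → Corby → Alder → Willow.

Minimum one-way distance = 63.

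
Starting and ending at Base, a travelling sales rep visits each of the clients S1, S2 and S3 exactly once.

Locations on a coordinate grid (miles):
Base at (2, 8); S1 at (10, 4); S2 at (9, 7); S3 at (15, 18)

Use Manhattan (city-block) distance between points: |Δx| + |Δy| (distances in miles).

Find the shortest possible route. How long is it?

54 miles — the shortest possible round trip.

Base - S1 - S2 - S3 - Base: 12+4+17+23 = 56
Base - S1 - S3 - S2 - Base: 12+19+17+8 = 56
Base - S2 - S1 - S3 - Base: 8+4+19+23 = 54
The minimum is 54.
One optimal route: Base → S2 → S1 → S3 → Base (or its reverse).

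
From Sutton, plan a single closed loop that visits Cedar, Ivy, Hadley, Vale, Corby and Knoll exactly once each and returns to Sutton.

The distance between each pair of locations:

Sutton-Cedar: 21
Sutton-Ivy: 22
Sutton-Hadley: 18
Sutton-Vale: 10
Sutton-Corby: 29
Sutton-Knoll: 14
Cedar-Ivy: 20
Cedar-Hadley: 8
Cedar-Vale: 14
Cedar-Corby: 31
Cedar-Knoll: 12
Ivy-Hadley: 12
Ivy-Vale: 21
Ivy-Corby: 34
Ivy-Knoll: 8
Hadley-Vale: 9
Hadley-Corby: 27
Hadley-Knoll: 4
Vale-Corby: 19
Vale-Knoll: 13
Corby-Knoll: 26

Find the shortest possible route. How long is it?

102 — the shortest possible round trip.

Sutton-Cedar-Ivy-Hadley-Vale-Corby-Knoll-Sutton: 21+20+12+9+19+26+14 = 121
Sutton-Cedar-Ivy-Hadley-Vale-Knoll-Corby-Sutton: 21+20+12+9+13+26+29 = 130
Sutton-Cedar-Ivy-Hadley-Corby-Vale-Knoll-Sutton: 21+20+12+27+19+13+14 = 126
Sutton-Cedar-Ivy-Hadley-Corby-Knoll-Vale-Sutton: 21+20+12+27+26+13+10 = 129
Sutton-Cedar-Ivy-Hadley-Knoll-Vale-Corby-Sutton: 21+20+12+4+13+19+29 = 118
Sutton-Cedar-Ivy-Hadley-Knoll-Corby-Vale-Sutton: 21+20+12+4+26+19+10 = 112
Sutton-Cedar-Ivy-Vale-Hadley-Corby-Knoll-Sutton: 21+20+21+9+27+26+14 = 138
Sutton-Cedar-Ivy-Vale-Hadley-Knoll-Corby-Sutton: 21+20+21+9+4+26+29 = 130
… (352 more)
Sutton-Ivy-Knoll-Hadley-Cedar-Corby-Vale-Sutton: 22+8+4+8+31+19+10 = 102  ← best
The minimum is 102.
One optimal route: Sutton → Ivy → Knoll → Hadley → Cedar → Corby → Vale → Sutton (or its reverse).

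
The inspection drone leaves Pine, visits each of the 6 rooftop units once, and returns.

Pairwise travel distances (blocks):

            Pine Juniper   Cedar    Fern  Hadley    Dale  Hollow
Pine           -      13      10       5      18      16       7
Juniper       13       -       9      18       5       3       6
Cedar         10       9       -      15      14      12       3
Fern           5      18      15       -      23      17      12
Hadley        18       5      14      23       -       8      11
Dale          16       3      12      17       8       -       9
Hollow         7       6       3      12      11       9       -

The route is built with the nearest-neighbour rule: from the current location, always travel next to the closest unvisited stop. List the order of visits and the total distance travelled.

From Pine: distances to unvisited — Fern=5, Hollow=7, Cedar=10, Juniper=13, Dale=16, Hadley=18. Nearest is Fern (5).
From Fern: distances to unvisited — Hollow=12, Cedar=15, Dale=17, Juniper=18, Hadley=23. Nearest is Hollow (12).
From Hollow: distances to unvisited — Cedar=3, Juniper=6, Dale=9, Hadley=11. Nearest is Cedar (3).
From Cedar: distances to unvisited — Juniper=9, Dale=12, Hadley=14. Nearest is Juniper (9).
From Juniper: distances to unvisited — Dale=3, Hadley=5. Nearest is Dale (3).
From Dale: distances to unvisited — Hadley=8. Nearest is Hadley (8).
Return Hadley→Pine: 18.
Total = 5 + 12 + 3 + 9 + 3 + 8 + 18 = 58.

Nearest-neighbour total = 58 blocks; route Pine → Fern → Hollow → Cedar → Juniper → Dale → Hadley → Pine.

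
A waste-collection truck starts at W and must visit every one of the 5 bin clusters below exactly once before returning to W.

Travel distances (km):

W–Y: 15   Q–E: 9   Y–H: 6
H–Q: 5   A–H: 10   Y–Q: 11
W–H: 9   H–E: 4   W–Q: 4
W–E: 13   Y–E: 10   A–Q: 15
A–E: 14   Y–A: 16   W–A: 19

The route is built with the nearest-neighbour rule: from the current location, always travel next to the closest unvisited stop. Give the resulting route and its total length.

Nearest-neighbour total = 58 km; route W → Q → H → E → Y → A → W.

From W: distances to unvisited — Q=4, H=9, E=13, Y=15, A=19. Nearest is Q (4).
From Q: distances to unvisited — H=5, E=9, Y=11, A=15. Nearest is H (5).
From H: distances to unvisited — E=4, Y=6, A=10. Nearest is E (4).
From E: distances to unvisited — Y=10, A=14. Nearest is Y (10).
From Y: distances to unvisited — A=16. Nearest is A (16).
Return A→W: 19.
Total = 4 + 5 + 4 + 10 + 16 + 19 = 58.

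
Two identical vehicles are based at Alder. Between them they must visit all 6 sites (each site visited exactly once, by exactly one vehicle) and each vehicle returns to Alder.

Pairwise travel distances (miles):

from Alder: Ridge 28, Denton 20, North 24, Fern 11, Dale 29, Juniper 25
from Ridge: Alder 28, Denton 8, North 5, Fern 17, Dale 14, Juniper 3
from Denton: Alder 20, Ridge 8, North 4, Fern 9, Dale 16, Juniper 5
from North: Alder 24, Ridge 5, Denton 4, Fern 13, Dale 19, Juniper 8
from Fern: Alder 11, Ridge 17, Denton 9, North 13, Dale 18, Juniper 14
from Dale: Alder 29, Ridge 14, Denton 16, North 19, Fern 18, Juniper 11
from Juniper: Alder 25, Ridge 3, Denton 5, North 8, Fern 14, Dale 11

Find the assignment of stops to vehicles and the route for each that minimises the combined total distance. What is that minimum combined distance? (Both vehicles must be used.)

There are 2^5 − 1 = 31 ways to divide the 6 stops into two non-empty groups. For each, the best each vehicle can do is its own shortest tour through its group:
  {Ridge} + {Denton, North, Fern, Dale, Juniper}: 56 + 72 = 128
  {Denton} + {Ridge, North, Fern, Dale, Juniper}: 40 + 72 = 112
  {Ridge, Denton} + {North, Fern, Dale, Juniper}: 56 + 72 = 128
  {North} + {Ridge, Denton, Fern, Dale, Juniper}: 48 + 71 = 119
  {Ridge, North} + {Denton, Fern, Dale, Juniper}: 57 + 65 = 122
  {Denton, North} + {Ridge, Fern, Dale, Juniper}: 48 + 71 = 119
  … (31 splits in total)
  {Fern} + {Ridge, Denton, North, Dale, Juniper}: 22 + 72 = 94  ← best
Best: vehicle 1 Alder → Fern → Alder = 22; vehicle 2 Alder → Denton → North → Ridge → Juniper → Dale → Alder = 72; combined 94.

Minimum combined distance: 94 miles.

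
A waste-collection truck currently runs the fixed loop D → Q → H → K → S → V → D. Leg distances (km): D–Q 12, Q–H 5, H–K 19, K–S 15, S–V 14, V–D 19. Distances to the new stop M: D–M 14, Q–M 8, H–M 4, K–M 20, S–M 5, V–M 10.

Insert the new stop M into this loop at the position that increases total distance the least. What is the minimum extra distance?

Insertion cost between consecutive stops i–j is d(i,M) + d(M,j) − d(i,j):
  between D and Q: 14 + 8 − 12 = 10
  between Q and H: 8 + 4 − 5 = 7
  between H and K: 4 + 20 − 19 = 5
  between K and S: 20 + 5 − 15 = 10
  between S and V: 5 + 10 − 14 = 1
  between V and D: 10 + 14 − 19 = 5
Cheapest insertion is between S and V, adding 1.
New total = 84 + 1 = 85.

Adding 1 km by placing M on the S–V leg.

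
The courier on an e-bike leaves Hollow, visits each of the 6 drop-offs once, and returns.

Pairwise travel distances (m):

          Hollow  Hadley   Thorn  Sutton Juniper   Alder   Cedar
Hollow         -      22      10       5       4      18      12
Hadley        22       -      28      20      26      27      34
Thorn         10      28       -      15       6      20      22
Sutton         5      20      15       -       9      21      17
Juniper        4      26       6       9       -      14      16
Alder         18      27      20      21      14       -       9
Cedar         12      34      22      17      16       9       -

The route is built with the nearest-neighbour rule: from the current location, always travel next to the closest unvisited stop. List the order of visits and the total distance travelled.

Hollow → [Juniper:4 / Sutton:5 / Thorn:10 / Cedar:12 / Alder:18 / Hadley:22] → Juniper (4)
Juniper → [Thorn:6 / Sutton:9 / Alder:14 / Cedar:16 / Hadley:26] → Thorn (6)
Thorn → [Sutton:15 / Alder:20 / Cedar:22 / Hadley:28] → Sutton (15)
Sutton → [Cedar:17 / Hadley:20 / Alder:21] → Cedar (17)
Cedar → [Alder:9 / Hadley:34] → Alder (9)
Alder → [Hadley:27] → Hadley (27)
Return Hadley→Hollow: 22.
Total = 4 + 6 + 15 + 17 + 9 + 27 + 22 = 100.

Nearest-neighbour total = 100 m; route Hollow → Juniper → Thorn → Sutton → Cedar → Alder → Hadley → Hollow.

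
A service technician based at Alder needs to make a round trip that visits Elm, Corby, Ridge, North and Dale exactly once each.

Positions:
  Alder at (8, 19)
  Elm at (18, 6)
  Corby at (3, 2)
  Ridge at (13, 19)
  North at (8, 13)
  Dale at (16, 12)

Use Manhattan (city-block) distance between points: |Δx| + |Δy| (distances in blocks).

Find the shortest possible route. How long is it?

Alder - Elm - Corby - Ridge - North - Dale - Alder: 23+19+27+11+9+15 = 104
Alder - Elm - Corby - Ridge - Dale - North - Alder: 23+19+27+10+9+6 = 94
Alder - Elm - Corby - North - Ridge - Dale - Alder: 23+19+16+11+10+15 = 94
Alder - Elm - Corby - North - Dale - Ridge - Alder: 23+19+16+9+10+5 = 82
Alder - Elm - Corby - Dale - Ridge - North - Alder: 23+19+23+10+11+6 = 92
Alder - Elm - Corby - Dale - North - Ridge - Alder: 23+19+23+9+11+5 = 90
Alder - Elm - Ridge - Corby - North - Dale - Alder: 23+18+27+16+9+15 = 108
Alder - Elm - Ridge - Corby - Dale - North - Alder: 23+18+27+23+9+6 = 106
Alder - Elm - Ridge - North - Corby - Dale - Alder: 23+18+11+16+23+15 = 106
Alder - Elm - Ridge - North - Dale - Corby - Alder: 23+18+11+9+23+22 = 106
Alder - Elm - Ridge - Dale - Corby - North - Alder: 23+18+10+23+16+6 = 96
Alder - Elm - Ridge - Dale - North - Corby - Alder: 23+18+10+9+16+22 = 98
Alder - Elm - North - Corby - Ridge - Dale - Alder: 23+17+16+27+10+15 = 108
Alder - Elm - North - Corby - Dale - Ridge - Alder: 23+17+16+23+10+5 = 94
… (46 more)
Alder - Ridge - Dale - Elm - Corby - North - Alder: 5+10+8+19+16+6 = 64  ← best
The minimum is 64.
One optimal route: Alder → Ridge → Dale → Elm → Corby → North → Alder (or its reverse).

Minimum total distance: 64 blocks.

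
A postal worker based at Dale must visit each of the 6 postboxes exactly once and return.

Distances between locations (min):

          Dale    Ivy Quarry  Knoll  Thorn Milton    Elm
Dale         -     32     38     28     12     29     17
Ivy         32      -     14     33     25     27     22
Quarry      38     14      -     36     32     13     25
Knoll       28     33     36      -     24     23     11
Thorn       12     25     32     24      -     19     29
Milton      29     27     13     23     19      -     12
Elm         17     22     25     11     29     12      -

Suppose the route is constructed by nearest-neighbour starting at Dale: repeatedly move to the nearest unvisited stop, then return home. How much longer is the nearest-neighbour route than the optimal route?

From Dale: Thorn=12, Elm=17, Knoll=28, Milton=29, Ivy=32, Quarry=38 → choose Thorn (12).
From Thorn: Milton=19, Knoll=24, Ivy=25, Elm=29, Quarry=32 → choose Milton (19).
From Milton: Elm=12, Quarry=13, Knoll=23, Ivy=27 → choose Elm (12).
From Elm: Knoll=11, Ivy=22, Quarry=25 → choose Knoll (11).
From Knoll: Ivy=33, Quarry=36 → choose Ivy (33).
From Ivy: Quarry=14 → choose Quarry (14).
NN route Dale → Thorn → Milton → Elm → Knoll → Ivy → Quarry → Dale costs 139.
Optimal: Dale → Knoll → Elm → Milton → Quarry → Ivy → Thorn → Dale costs 115 (by enumerating all 360 distinct tours).
Excess = 139 − 115 = 24.

24 min longer than the optimal tour.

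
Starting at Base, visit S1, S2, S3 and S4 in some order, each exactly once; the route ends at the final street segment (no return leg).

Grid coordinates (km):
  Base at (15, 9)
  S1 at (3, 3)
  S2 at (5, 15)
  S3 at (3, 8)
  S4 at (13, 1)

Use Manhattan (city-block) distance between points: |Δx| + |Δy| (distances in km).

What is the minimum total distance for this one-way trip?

36 km — the minimum one-way total.

There are 4! = 24 possible orderings.
Base→S1→S2→S3→S4: 18+14+9+17 = 58
Base→S1→S2→S4→S3: 18+14+22+17 = 71
Base→S1→S3→S2→S4: 18+5+9+22 = 54
Base→S1→S3→S4→S2: 18+5+17+22 = 62
Base→S1→S4→S2→S3: 18+12+22+9 = 61
Base→S1→S4→S3→S2: 18+12+17+9 = 56
Base→S2→S1→S3→S4: 16+14+5+17 = 52
Base→S2→S1→S4→S3: 16+14+12+17 = 59
Base→S2→S3→S1→S4: 16+9+5+12 = 42
Base→S2→S3→S4→S1: 16+9+17+12 = 54
Base→S2→S4→S1→S3: 16+22+12+5 = 55
Base→S2→S4→S3→S1: 16+22+17+5 = 60
Base→S3→S1→S2→S4: 13+5+14+22 = 54
Base→S3→S1→S4→S2: 13+5+12+22 = 52
… (10 more)
Base→S4→S1→S3→S2: 10+12+5+9 = 36  ← best
The minimum is 36.
One shortest path: Base → S4 → S1 → S3 → S2.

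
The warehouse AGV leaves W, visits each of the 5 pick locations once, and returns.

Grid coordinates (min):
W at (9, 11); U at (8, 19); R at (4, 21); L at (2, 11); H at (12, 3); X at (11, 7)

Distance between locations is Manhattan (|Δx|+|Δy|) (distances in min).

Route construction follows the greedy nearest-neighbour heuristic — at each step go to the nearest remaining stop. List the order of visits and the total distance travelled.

Total distance 56 min via the nearest-neighbour route W → X → H → L → R → U → W.

W → [X:6 / L:7 / U:9 / H:11 / R:15] → X (6)
X → [H:5 / L:13 / U:15 / R:21] → H (5)
H → [L:18 / U:20 / R:26] → L (18)
L → [R:12 / U:14] → R (12)
R → [U:6] → U (6)
Return U→W: 9.
Total = 6 + 5 + 18 + 12 + 6 + 9 = 56.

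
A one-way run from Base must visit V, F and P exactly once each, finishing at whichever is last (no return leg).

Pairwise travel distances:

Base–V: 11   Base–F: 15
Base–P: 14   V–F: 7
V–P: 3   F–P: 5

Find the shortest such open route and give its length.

There are 3! = 6 possible orderings.
Base - V - F - P: 11+7+5 = 23
Base - V - P - F: 11+3+5 = 19
Base - F - V - P: 15+7+3 = 25
Base - F - P - V: 15+5+3 = 23
Base - P - V - F: 14+3+7 = 24
Base - P - F - V: 14+5+7 = 26
The minimum is 19.
One shortest path: Base → V → P → F.

Minimum one-way distance = 19.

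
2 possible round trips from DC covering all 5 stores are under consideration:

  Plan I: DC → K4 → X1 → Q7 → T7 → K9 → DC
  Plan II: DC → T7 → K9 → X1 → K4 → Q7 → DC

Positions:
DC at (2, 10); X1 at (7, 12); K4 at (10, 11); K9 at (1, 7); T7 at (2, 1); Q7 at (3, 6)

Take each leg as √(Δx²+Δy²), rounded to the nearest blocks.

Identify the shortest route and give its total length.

Shortest is Plan I, total 32 blocks.

Plan I: 8 + 3 + 7 + 5 + 6 + 3 = 32
Plan II: 9 + 6 + 8 + 3 + 9 + 4 = 39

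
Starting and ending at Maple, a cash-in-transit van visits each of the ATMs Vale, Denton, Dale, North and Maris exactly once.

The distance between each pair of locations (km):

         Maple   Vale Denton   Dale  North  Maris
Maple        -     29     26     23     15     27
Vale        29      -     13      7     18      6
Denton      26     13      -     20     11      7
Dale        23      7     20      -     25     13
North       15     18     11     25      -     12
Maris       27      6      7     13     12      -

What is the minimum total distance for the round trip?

Maple→Vale→Denton→Dale→North→Maris→Maple: 29+13+20+25+12+27 = 126
Maple→Vale→Denton→Dale→Maris→North→Maple: 29+13+20+13+12+15 = 102
Maple→Vale→Denton→North→Dale→Maris→Maple: 29+13+11+25+13+27 = 118
Maple→Vale→Denton→North→Maris→Dale→Maple: 29+13+11+12+13+23 = 101
Maple→Vale→Denton→Maris→Dale→North→Maple: 29+13+7+13+25+15 = 102
Maple→Vale→Denton→Maris→North→Dale→Maple: 29+13+7+12+25+23 = 109
Maple→Vale→Dale→Denton→North→Maris→Maple: 29+7+20+11+12+27 = 106
Maple→Vale→Dale→Denton→Maris→North→Maple: 29+7+20+7+12+15 = 90
Maple→Vale→Dale→North→Denton→Maris→Maple: 29+7+25+11+7+27 = 106
Maple→Vale→Dale→North→Maris→Denton→Maple: 29+7+25+12+7+26 = 106
Maple→Vale→Dale→Maris→Denton→North→Maple: 29+7+13+7+11+15 = 82
Maple→Vale→Dale→Maris→North→Denton→Maple: 29+7+13+12+11+26 = 98
Maple→Vale→North→Denton→Dale→Maris→Maple: 29+18+11+20+13+27 = 118
Maple→Vale→North→Denton→Maris→Dale→Maple: 29+18+11+7+13+23 = 101
… (46 more)
Maple→Dale→Vale→Maris→Denton→North→Maple: 23+7+6+7+11+15 = 69  ← best
The minimum is 69.
One optimal route: Maple → Dale → Vale → Maris → Denton → North → Maple (or its reverse).

Shortest round trip = 69 km.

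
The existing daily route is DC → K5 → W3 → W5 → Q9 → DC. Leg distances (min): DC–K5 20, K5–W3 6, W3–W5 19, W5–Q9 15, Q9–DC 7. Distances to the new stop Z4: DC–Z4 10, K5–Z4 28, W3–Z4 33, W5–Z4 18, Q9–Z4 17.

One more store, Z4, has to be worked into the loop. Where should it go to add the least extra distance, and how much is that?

Adding 18 min by placing Z4 on the DC–K5 leg.

Insertion cost between consecutive stops i–j is d(i,Z4) + d(Z4,j) − d(i,j):
  between DC and K5: 10 + 28 − 20 = 18
  between K5 and W3: 28 + 33 − 6 = 55
  between W3 and W5: 33 + 18 − 19 = 32
  between W5 and Q9: 18 + 17 − 15 = 20
  between Q9 and DC: 17 + 10 − 7 = 20
Cheapest insertion is between DC and K5, adding 18.
New total = 67 + 18 = 85.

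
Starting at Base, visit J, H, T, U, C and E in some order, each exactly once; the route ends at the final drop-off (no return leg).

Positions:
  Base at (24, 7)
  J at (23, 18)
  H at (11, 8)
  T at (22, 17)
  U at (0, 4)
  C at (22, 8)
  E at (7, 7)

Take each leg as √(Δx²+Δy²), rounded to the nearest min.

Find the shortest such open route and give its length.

39 min — the minimum one-way total.

There are 6! = 720 possible orderings.
Base - J - H - T - U - C - E: 11+16+14+26+22+15 = 104
Base - J - H - T - U - E - C: 11+16+14+26+8+15 = 90
Base - J - H - T - C - U - E: 11+16+14+9+22+8 = 80
Base - J - H - T - C - E - U: 11+16+14+9+15+8 = 73
Base - J - H - T - E - U - C: 11+16+14+18+8+22 = 89
Base - J - H - T - E - C - U: 11+16+14+18+15+22 = 96
Base - J - H - U - T - C - E: 11+16+12+26+9+15 = 89
Base - J - H - U - T - E - C: 11+16+12+26+18+15 = 98
… (712 more)
Base - C - J - T - H - E - U: 2+10+1+14+4+8 = 39  ← best
The minimum is 39.
One shortest path: Base → C → J → T → H → E → U.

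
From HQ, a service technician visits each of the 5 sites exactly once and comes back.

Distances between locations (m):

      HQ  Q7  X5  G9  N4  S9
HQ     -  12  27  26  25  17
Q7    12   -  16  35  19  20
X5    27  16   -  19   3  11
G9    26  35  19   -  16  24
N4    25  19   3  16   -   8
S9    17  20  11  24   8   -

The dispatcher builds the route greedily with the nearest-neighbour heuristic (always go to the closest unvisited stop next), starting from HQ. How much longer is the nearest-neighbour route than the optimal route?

From HQ: Q7=12, S9=17, N4=25, G9=26, X5=27 → choose Q7 (12).
From Q7: X5=16, N4=19, S9=20, G9=35 → choose X5 (16).
From X5: N4=3, S9=11, G9=19 → choose N4 (3).
From N4: S9=8, G9=16 → choose S9 (8).
From S9: G9=24 → choose G9 (24).
NN route HQ → Q7 → X5 → N4 → S9 → G9 → HQ costs 89.
Optimal: HQ → Q7 → X5 → G9 → N4 → S9 → HQ costs 88 (by enumerating all 60 distinct tours).
Excess = 89 − 88 = 1.

Excess over optimum: 1 m.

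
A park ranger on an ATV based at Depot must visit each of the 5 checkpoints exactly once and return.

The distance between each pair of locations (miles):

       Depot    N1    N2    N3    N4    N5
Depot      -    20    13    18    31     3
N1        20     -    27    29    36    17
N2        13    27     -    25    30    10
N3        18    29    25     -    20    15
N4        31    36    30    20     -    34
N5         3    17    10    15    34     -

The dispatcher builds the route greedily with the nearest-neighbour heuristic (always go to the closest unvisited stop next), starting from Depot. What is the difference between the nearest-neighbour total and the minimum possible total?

Depot: N5=3, N2=13, N3=18, N1=20, N4=31 ⇒ N5
N5: N2=10, N3=15, N1=17, N4=34 ⇒ N2
N2: N3=25, N1=27, N4=30 ⇒ N3
N3: N4=20, N1=29 ⇒ N4
N4: N1=36 ⇒ N1
NN route Depot → N5 → N2 → N3 → N4 → N1 → Depot costs 114.
Optimal: Depot → N1 → N3 → N4 → N2 → N5 → Depot costs 112 (by enumerating all 60 distinct tours).
Excess = 114 − 112 = 2.

2 miles longer than the optimal tour.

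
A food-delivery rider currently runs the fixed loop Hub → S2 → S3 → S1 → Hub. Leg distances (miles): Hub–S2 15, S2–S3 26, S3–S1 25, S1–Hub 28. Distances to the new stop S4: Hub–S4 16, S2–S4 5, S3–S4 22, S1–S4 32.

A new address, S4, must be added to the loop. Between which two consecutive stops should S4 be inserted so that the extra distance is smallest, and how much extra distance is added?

Insertion cost between consecutive stops i–j is d(i,S4) + d(S4,j) − d(i,j):
  between Hub and S2: 16 + 5 − 15 = 6
  between S2 and S3: 5 + 22 − 26 = 1
  between S3 and S1: 22 + 32 − 25 = 29
  between S1 and Hub: 32 + 16 − 28 = 20
Cheapest insertion is between S2 and S3, adding 1.
New total = 94 + 1 = 95.

Adding 1 miles by placing S4 on the S2–S3 leg.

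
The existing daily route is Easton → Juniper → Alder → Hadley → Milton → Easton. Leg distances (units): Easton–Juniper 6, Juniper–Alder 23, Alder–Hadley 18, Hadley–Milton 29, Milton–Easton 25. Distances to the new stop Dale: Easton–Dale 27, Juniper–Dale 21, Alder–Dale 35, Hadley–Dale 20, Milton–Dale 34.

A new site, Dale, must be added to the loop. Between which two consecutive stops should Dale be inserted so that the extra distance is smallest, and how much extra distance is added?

Minimum extra distance: 25, inserting Dale between Hadley and Milton.

Insertion cost between consecutive stops i–j is d(i,Dale) + d(Dale,j) − d(i,j):
  between Easton and Juniper: 27 + 21 − 6 = 42
  between Juniper and Alder: 21 + 35 − 23 = 33
  between Alder and Hadley: 35 + 20 − 18 = 37
  between Hadley and Milton: 20 + 34 − 29 = 25
  between Milton and Easton: 34 + 27 − 25 = 36
Cheapest insertion is between Hadley and Milton, adding 25.
New total = 101 + 25 = 126.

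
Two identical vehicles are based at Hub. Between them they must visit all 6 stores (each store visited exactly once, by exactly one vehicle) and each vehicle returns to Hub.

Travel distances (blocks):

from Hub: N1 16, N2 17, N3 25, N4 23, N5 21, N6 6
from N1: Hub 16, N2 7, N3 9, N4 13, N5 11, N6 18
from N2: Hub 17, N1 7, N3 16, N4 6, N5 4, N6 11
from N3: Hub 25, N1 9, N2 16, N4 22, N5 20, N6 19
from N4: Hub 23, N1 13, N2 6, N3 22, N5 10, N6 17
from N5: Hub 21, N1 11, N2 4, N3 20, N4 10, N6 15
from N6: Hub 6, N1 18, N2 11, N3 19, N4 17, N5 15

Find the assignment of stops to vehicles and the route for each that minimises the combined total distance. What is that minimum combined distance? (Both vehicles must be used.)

Try each way of splitting the stops between the two vehicles (each non-empty) and, for each split, find the best tour for each vehicle:
  {N1} + {N2, N3, N4, N5, N6}: 32 + 78 = 110
  {N2} + {N1, N3, N4, N5, N6}: 34 + 78 = 112
  {N1, N2} + {N3, N4, N5, N6}: 40 + 78 = 118
  {N3} + {N1, N2, N4, N5, N6}: 50 + 60 = 110
  {N1, N3} + {N2, N4, N5, N6}: 50 + 54 = 104
  {N2, N3} + {N1, N4, N5, N6}: 58 + 60 = 118
  … (31 splits in total)
  {N1, N2, N3, N4, N5} + {N6}: 78 + 12 = 90  ← best
Best: vehicle 1 Hub → N1 → N3 → N2 → N4 → N5 → Hub = 78; vehicle 2 Hub → N6 → Hub = 12; combined 90.

90 blocks — the smallest possible combined total.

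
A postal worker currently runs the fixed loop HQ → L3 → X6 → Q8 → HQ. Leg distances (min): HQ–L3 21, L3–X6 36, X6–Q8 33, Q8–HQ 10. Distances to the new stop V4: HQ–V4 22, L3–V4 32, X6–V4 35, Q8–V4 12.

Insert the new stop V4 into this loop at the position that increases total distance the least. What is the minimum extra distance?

Adding 14 min by placing V4 on the X6–Q8 leg.

Insertion cost between consecutive stops i–j is d(i,V4) + d(V4,j) − d(i,j):
  between HQ and L3: 22 + 32 − 21 = 33
  between L3 and X6: 32 + 35 − 36 = 31
  between X6 and Q8: 35 + 12 − 33 = 14
  between Q8 and HQ: 12 + 22 − 10 = 24
Cheapest insertion is between X6 and Q8, adding 14.
New total = 100 + 14 = 114.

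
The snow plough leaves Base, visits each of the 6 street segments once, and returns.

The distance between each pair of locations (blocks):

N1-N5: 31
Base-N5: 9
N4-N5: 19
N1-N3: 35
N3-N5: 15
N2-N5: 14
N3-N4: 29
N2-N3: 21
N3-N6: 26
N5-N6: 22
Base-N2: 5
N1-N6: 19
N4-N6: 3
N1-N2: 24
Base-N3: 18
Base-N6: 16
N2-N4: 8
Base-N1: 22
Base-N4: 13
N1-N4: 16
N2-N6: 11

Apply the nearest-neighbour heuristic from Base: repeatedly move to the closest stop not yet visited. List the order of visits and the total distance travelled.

At Base the remaining stops are N2 5, N5 9, N4 13, N6 16, N3 18, N1 22; go to N2.
At N2 the remaining stops are N4 8, N6 11, N5 14, N3 21, N1 24; go to N4.
At N4 the remaining stops are N6 3, N1 16, N5 19, N3 29; go to N6.
At N6 the remaining stops are N1 19, N5 22, N3 26; go to N1.
At N1 the remaining stops are N5 31, N3 35; go to N5.
At N5 the remaining stops are N3 15; go to N3.
Return N3→Base: 18.
Total = 5 + 8 + 3 + 19 + 31 + 15 + 18 = 99.

Total distance 99 blocks via the nearest-neighbour route Base → N2 → N4 → N6 → N1 → N5 → N3 → Base.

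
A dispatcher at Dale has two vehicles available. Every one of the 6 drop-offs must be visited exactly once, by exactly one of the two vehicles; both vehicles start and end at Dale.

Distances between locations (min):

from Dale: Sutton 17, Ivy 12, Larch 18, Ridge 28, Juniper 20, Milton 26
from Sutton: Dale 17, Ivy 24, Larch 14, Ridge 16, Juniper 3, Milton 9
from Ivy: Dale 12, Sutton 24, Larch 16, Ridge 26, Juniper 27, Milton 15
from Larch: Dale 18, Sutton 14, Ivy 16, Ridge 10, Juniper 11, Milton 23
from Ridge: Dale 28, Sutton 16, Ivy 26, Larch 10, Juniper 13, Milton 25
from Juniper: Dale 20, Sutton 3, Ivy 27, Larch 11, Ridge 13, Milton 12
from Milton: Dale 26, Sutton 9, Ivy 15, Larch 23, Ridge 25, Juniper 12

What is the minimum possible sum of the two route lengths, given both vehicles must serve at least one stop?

Try each way of splitting the stops between the two vehicles (each non-empty) and, for each split, find the best tour for each vehicle:
  {Sutton} + {Ivy, Larch, Ridge, Juniper, Milton}: 34 + 80 = 114
  {Ivy} + {Sutton, Larch, Ridge, Juniper, Milton}: 24 + 79 = 103
  {Sutton, Ivy} + {Larch, Ridge, Juniper, Milton}: 53 + 79 = 132
  {Larch} + {Sutton, Ivy, Ridge, Juniper, Milton}: 36 + 80 = 116
  {Sutton, Larch} + {Ivy, Ridge, Juniper, Milton}: 49 + 80 = 129
  {Ivy, Larch} + {Sutton, Ridge, Juniper, Milton}: 46 + 79 = 125
  … (31 splits in total)
Best: vehicle 1 Dale → Ivy → Dale = 24; vehicle 2 Dale → Sutton → Milton → Juniper → Ridge → Larch → Dale = 79; combined 103.

103 min — the smallest possible combined total.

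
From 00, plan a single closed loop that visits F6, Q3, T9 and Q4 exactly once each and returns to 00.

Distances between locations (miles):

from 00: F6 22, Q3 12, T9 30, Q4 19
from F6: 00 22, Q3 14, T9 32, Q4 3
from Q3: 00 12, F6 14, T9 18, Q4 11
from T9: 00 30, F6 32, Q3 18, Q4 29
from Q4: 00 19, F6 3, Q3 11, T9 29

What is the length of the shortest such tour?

Minimum total distance: 84 miles.

With 4 stops there are 4!/2 = 12 distinct round trips (a route and its reverse cost the same).
00 - F6 - Q3 - T9 - Q4 - 00: 22+14+18+29+19 = 102
00 - F6 - Q3 - Q4 - T9 - 00: 22+14+11+29+30 = 106
00 - F6 - T9 - Q3 - Q4 - 00: 22+32+18+11+19 = 102
00 - F6 - T9 - Q4 - Q3 - 00: 22+32+29+11+12 = 106
00 - F6 - Q4 - Q3 - T9 - 00: 22+3+11+18+30 = 84
00 - F6 - Q4 - T9 - Q3 - 00: 22+3+29+18+12 = 84
00 - Q3 - F6 - T9 - Q4 - 00: 12+14+32+29+19 = 106
00 - Q3 - F6 - Q4 - T9 - 00: 12+14+3+29+30 = 88
00 - Q3 - T9 - F6 - Q4 - 00: 12+18+32+3+19 = 84
00 - Q3 - Q4 - F6 - T9 - 00: 12+11+3+32+30 = 88
00 - T9 - F6 - Q3 - Q4 - 00: 30+32+14+11+19 = 106
00 - T9 - Q3 - F6 - Q4 - 00: 30+18+14+3+19 = 84
The minimum is 84.
One optimal route: 00 → F6 → Q4 → Q3 → T9 → 00 (or its reverse).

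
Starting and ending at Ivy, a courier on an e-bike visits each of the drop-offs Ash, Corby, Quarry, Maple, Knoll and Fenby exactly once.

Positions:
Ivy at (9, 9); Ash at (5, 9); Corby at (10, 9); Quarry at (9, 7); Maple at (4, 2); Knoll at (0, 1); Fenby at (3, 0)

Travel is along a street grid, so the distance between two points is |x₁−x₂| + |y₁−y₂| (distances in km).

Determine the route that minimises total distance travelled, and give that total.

Ivy - Ash - Corby - Quarry - Maple - Knoll - Fenby - Ivy: 4+5+3+10+5+4+15 = 46
Ivy - Ash - Corby - Quarry - Maple - Fenby - Knoll - Ivy: 4+5+3+10+3+4+17 = 46
Ivy - Ash - Corby - Quarry - Knoll - Maple - Fenby - Ivy: 4+5+3+15+5+3+15 = 50
Ivy - Ash - Corby - Quarry - Knoll - Fenby - Maple - Ivy: 4+5+3+15+4+3+12 = 46
Ivy - Ash - Corby - Quarry - Fenby - Maple - Knoll - Ivy: 4+5+3+13+3+5+17 = 50
Ivy - Ash - Corby - Quarry - Fenby - Knoll - Maple - Ivy: 4+5+3+13+4+5+12 = 46
Ivy - Ash - Corby - Maple - Quarry - Knoll - Fenby - Ivy: 4+5+13+10+15+4+15 = 66
Ivy - Ash - Corby - Maple - Quarry - Fenby - Knoll - Ivy: 4+5+13+10+13+4+17 = 66
… (352 more)
Ivy - Ash - Maple - Knoll - Fenby - Quarry - Corby - Ivy: 4+8+5+4+13+3+1 = 38  ← best
The minimum is 38.
One optimal route: Ivy → Ash → Maple → Knoll → Fenby → Quarry → Corby → Ivy (or its reverse).

38 km — the shortest possible round trip.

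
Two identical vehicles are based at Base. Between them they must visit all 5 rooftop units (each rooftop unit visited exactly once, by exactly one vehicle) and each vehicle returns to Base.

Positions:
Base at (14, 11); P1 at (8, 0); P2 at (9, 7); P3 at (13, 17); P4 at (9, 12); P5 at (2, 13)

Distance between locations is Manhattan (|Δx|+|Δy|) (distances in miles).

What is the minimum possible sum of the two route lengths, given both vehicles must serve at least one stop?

There are 2^4 − 1 = 15 ways to divide the 5 stops into two non-empty groups. For each, the best each vehicle can do is its own shortest tour through its group:
  {P1} + {P2, P3, P4, P5}: 34 + 44 = 78
  {P2} + {P1, P3, P4, P5}: 18 + 60 = 78
  {P1, P2} + {P3, P4, P5}: 34 + 36 = 70
  {P3} + {P1, P2, P4, P5}: 14 + 50 = 64
  {P1, P3} + {P2, P4, P5}: 46 + 36 = 82
  {P2, P3} + {P1, P4, P5}: 30 + 50 = 80
  … (15 splits in total)
Best: vehicle 1 Base → P3 → Base = 14; vehicle 2 Base → P2 → P1 → P5 → P4 → Base = 50; combined 64.

64 miles — the smallest possible combined total.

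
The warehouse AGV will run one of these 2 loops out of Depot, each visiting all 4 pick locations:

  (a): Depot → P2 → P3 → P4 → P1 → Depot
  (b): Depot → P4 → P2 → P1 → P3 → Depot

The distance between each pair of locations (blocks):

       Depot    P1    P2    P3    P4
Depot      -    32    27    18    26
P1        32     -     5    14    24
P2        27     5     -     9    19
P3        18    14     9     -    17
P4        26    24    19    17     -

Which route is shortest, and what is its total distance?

(a): 27 + 9 + 17 + 24 + 32 = 109
(b): 26 + 19 + 5 + 14 + 18 = 82

82 blocks — (b) is the shortest.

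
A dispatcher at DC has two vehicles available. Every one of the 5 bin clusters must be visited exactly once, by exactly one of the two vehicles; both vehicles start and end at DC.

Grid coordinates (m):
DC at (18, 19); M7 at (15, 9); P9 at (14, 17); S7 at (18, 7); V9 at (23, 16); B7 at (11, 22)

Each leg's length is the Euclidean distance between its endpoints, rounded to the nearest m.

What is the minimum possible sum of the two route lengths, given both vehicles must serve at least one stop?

There are 2^4 − 1 = 15 ways to divide the 5 stops into two non-empty groups. For each, the best each vehicle can do is its own shortest tour through its group:
  {M7} + {P9, S7, V9, B7}: 20 + 41 = 61
  {P9} + {M7, S7, V9, B7}: 8 + 42 = 50
  {M7, P9} + {S7, V9, B7}: 22 + 41 = 63
  {S7} + {M7, P9, V9, B7}: 24 + 39 = 63
  {M7, S7} + {P9, V9, B7}: 26 + 29 = 55
  {P9, S7} + {M7, V9, B7}: 27 + 39 = 66
  … (15 splits in total)
  {M7, S7, V9} + {P9, B7}: 30 + 18 = 48  ← best
Best: vehicle 1 DC → M7 → S7 → V9 → DC = 30; vehicle 2 DC → P9 → B7 → DC = 18; combined 48.

Minimum combined distance: 48 m.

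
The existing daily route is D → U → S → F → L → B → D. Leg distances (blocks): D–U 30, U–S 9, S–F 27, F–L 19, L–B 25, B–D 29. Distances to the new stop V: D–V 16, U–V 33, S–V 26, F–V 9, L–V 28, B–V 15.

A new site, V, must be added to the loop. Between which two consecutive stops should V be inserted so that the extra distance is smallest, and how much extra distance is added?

+2 blocks — insert V between B and D.

Insertion cost between consecutive stops i–j is d(i,V) + d(V,j) − d(i,j):
  between D and U: 16 + 33 − 30 = 19
  between U and S: 33 + 26 − 9 = 50
  between S and F: 26 + 9 − 27 = 8
  between F and L: 9 + 28 − 19 = 18
  between L and B: 28 + 15 − 25 = 18
  between B and D: 15 + 16 − 29 = 2
Cheapest insertion is between B and D, adding 2.
New total = 139 + 2 = 141.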